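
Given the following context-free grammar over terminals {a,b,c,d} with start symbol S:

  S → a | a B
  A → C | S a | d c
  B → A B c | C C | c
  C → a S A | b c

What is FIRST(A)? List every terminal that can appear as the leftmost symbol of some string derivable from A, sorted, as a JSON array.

Compute FIRST by fixpoint:
pass 1:
  A via A→d c: +{d}
  B via B→A B c: +{d}
  B via B→c: +{c}
  C via C→a S A: +{a}
  C via C→b c: +{b}
  S via S→a: +{a}
  S: {a}  A: {d}  B: {c,d}  C: {a,b}
pass 2:
  A via A→C: +{a,b}
  B via B→A B c: +{a,b}
  S: {a}  A: {a,b,d}  B: {a,b,c,d}  C: {a,b}
pass 3: — fixpoint
  S: {a}  A: {a,b,d}  B: {a,b,c,d}  C: {a,b}

FIRST(A) = ["a", "b", "d"]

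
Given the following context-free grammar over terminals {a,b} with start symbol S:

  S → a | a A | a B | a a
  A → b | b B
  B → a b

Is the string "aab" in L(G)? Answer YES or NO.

Convert to CNF:
  S -> T1 A | T1 B | T1 T1 | a
  A -> T0 B | b
  B -> T1 T0
  T0 -> b
  T1 -> a

Fill CYK table bottom-up:
  cell(0,0) a: {S,T1}  orig:{S}
  cell(1,1) a: {S,T1}  orig:{S}
  cell(2,2) b: {A,T0}  orig:{A}
  cell(0,1) aa: {S}
  cell(1,2) ab: {B,S}
  cell(0,2) aab: {S}

S ∈ T[0,2] ⇒ YES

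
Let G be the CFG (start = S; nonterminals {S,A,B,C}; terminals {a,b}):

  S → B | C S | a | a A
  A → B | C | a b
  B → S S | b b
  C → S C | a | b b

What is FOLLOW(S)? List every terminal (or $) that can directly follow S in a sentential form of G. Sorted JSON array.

Compute FIRST by fixpoint:
pass 1:
  A via A→a b: +{a}
  B via B→b b: +{b}
  C via C→a: +{a}
  C via C→b b: +{b}
  S via S→B: +{b}
  S via S→C S: +{a}
  S: {a,b}  A: {a}  B: {b}  C: {a,b}
pass 2:
  A via A→B: +{b}
  B via B→S S: +{a}
  S: {a,b}  A: {a,b}  B: {a,b}  C: {a,b}
pass 3: done
  S: {a,b}  A: {a,b}  B: {a,b}  C: {a,b}

Compute FOLLOW by fixpoint:
initialize: $ ∈ FOLLOW(S)
round 1:
  B→S S: FOLLOW(S) ⊇ FIRST(S) = {a,b}; new: +{a,b}
  S→B: FOLLOW(B) ⊇ FOLLOW(S) ⊇ {$,a,b}; new: +{$,a,b}
  S→C S: FOLLOW(C) ⊇ FIRST(S) = {a,b}; new: +{a,b}
  S→a A: FOLLOW(A) ⊇ FOLLOW(S) ⊇ {$,a,b}; new: +{$,a,b}
  FOLLOW[S]={$,a,b}  FOLLOW[A]={$,a,b}  FOLLOW[B]={$,a,b}  FOLLOW[C]={a,b}
round 2:
  A→C: FOLLOW(C) ⊇ FOLLOW(A) ⊇ {$,a,b}; new: +{$}
  FOLLOW[S]={$,a,b}  FOLLOW[A]={$,a,b}  FOLLOW[B]={$,a,b}  FOLLOW[C]={$,a,b}
round 3: (no change)
  FOLLOW[S]={$,a,b}  FOLLOW[A]={$,a,b}  FOLLOW[B]={$,a,b}  FOLLOW[C]={$,a,b}

FOLLOW(S) = ["$", "a", "b"]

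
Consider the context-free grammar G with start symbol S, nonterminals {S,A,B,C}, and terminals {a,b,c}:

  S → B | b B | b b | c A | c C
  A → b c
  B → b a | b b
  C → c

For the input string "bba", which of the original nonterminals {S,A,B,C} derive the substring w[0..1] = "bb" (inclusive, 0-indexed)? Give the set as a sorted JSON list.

Convert to CNF:
  S -> T0 B | T0 T0 | T0 T2 | T1 A | T1 C
  A -> T0 T1
  B -> T0 T0 | T0 T2
  C -> c
  T0 -> b
  T1 -> c
  T2 -> a

CYK table (by increasing span) (cells [i..j] with 0 ≤ i ≤ j ≤ 1 only):
  [0..0]={T0}  "b"  orig:{}
  [1..1]={T0}  "b"  orig:{}
  [0..1]={B,S}  "bb"

Original NTs in T[0,1] deriving "bb": ["B", "S"]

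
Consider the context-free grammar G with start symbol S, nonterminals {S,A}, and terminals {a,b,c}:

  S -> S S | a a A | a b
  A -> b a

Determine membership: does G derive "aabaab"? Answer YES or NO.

Convert to CNF:
  S -> S S | T1 T0 | T1 X2
  A -> T0 T1
  T0 -> b
  T1 -> a
  X2 -> T1 A

Fill CYK table bottom-up:
  T[0,0] 'a' = {T1}  orig:{}
  T[1,1] 'a' = {T1}  orig:{}
  T[2,2] 'b' = {T0}  orig:{}
  T[3,3] 'a' = {T1}  orig:{}
  T[4,4] 'a' = {T1}  orig:{}
  T[5,5] 'b' = {T0}  orig:{}
  T[0,1] 'aa' = ∅
  T[1,2] 'ab' = {S}
  T[2,3] 'ba' = {A}
  T[3,4] 'aa' = ∅
  T[4,5] 'ab' = {S}
  T[0,2] 'aab' = ∅
  T[1,3] 'aba' = {X2}  orig:{}
  T[2,4] 'baa' = ∅
  T[3,5] 'aab' = ∅
  T[0,3] 'aaba' = {S}
  T[1,4] 'abaa' = ∅
  T[2,5] 'baab' = ∅
  T[0,4] 'aabaa' = ∅
  T[1,5] 'abaab' = ∅
  T[0,5] 'aabaab' = {S}

S ∈ T[0,5] ⇒ YES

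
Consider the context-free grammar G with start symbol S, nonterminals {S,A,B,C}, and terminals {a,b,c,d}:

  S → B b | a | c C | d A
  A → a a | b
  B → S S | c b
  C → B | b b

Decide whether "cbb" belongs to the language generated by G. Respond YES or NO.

CNF form of G:
  S -> B T2 | T1 C | T3 A | a
  A -> T0 T0 | b
  B -> S S | T1 T2
  C -> S S | T1 T2 | T2 T2
  T0 -> a
  T1 -> c
  T2 -> b
  T3 -> d

Fill CYK table bottom-up:
  [0..0]={T1}  "c"  orig:{}
  [1..1]={A,T2}  "b"  orig:{A}
  [2..2]={A,T2}  "b"  orig:{A}
  [0..1]={B,C}  "cb"
  [1..2]={C}  "bb"
  [0..2]={S}  "cbb"

S ∈ T[0,2] ⇒ YES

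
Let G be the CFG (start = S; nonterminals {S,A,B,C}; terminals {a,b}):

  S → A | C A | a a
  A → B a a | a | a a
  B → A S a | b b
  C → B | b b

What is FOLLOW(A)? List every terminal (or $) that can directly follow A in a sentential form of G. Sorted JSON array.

Compute FIRST by fixpoint:
[1]
  A via A→a: +{a}
  B via B→A S a: +{a}
  B via B→b b: +{b}
  C via C→B: +{a,b}
  S via S→A: +{a}
  S via S→C A: +{b}
  FIRST[S]={a,b}  FIRST[A]={a}  FIRST[B]={a,b}  FIRST[C]={a,b}
[2]
  A via A→B a a: +{b}
  FIRST[S]={a,b}  FIRST[A]={a,b}  FIRST[B]={a,b}  FIRST[C]={a,b}
[3] — fixpoint
  FIRST[S]={a,b}  FIRST[A]={a,b}  FIRST[B]={a,b}  FIRST[C]={a,b}

FOLLOW iteration:
initialize: $ ∈ FOLLOW(S)
iter 1:
  A→B a a: FOLLOW(B) ⊇ FIRST(a) = {a}; new: +{a}
  B→A S a: FOLLOW(A) ⊇ FIRST(S) = {a,b}; new: +{a,b}
  B→A S a: FOLLOW(S) ⊇ FIRST(a) = {a}; new: +{a}
  S→A: FOLLOW(A) ⊇ FOLLOW(S) ⊇ {$,a}; new: +{$}
  S→C A: FOLLOW(C) ⊇ FIRST(A) = {a,b}; new: +{a,b}
  FOLLOW(S)={$,a}  FOLLOW(A)={$,a,b}  FOLLOW(B)={a}  FOLLOW(C)={a,b}
iter 2:
  C→B: FOLLOW(B) ⊇ FOLLOW(C) ⊇ {a,b}; new: +{b}
  FOLLOW(S)={$,a}  FOLLOW(A)={$,a,b}  FOLLOW(B)={a,b}  FOLLOW(C)={a,b}
iter 3: done
  FOLLOW(S)={$,a}  FOLLOW(A)={$,a,b}  FOLLOW(B)={a,b}  FOLLOW(C)={a,b}

FOLLOW(A) = ["$", "a", "b"]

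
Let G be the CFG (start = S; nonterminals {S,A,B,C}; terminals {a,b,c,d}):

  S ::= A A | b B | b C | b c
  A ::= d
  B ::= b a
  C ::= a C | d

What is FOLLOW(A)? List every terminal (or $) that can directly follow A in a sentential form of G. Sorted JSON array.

Compute FIRST by fixpoint:
[1]
  A via A→d: +{d}
  B via B→b a: +{b}
  C via C→a C: +{a}
  C via C→d: +{d}
  S via S→A A: +{d}
  S via S→b B: +{b}
  FIRST[S]={b,d}  FIRST[A]={d}  FIRST[B]={b}  FIRST[C]={a,d}
[2] (stable)
  FIRST[S]={b,d}  FIRST[A]={d}  FIRST[B]={b}  FIRST[C]={a,d}

FOLLOW sets:
FOLLOW(S) := {$}
round 1:
  S→A A: FOLLOW(A) ⊇ FIRST(A) = {d}; new: +{d}
  S→A A: FOLLOW(A) ⊇ FOLLOW(S) ⊇ {$}; new: +{$}
  S→b B: FOLLOW(B) ⊇ FOLLOW(S) ⊇ {$}; new: +{$}
  S→b C: FOLLOW(C) ⊇ FOLLOW(S) ⊇ {$}; new: +{$}
  FOLLOW(S)={$}  FOLLOW(A)={$,d}  FOLLOW(B)={$}  FOLLOW(C)={$}
round 2: — fixpoint
  FOLLOW(S)={$}  FOLLOW(A)={$,d}  FOLLOW(B)={$}  FOLLOW(C)={$}

FOLLOW(A) = ["$", "d"]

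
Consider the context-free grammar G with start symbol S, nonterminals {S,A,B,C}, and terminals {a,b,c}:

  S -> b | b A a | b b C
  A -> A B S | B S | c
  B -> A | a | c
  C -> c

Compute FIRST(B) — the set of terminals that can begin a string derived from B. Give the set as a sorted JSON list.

FIRST sets, iterate to fixpoint:
[1]
  A via A→c: +{c}
  B via B→A: +{c}
  B via B→a: +{a}
  C via C→c: +{c}
  S via S→b: +{b}
  S: {b}  A: {c}  B: {a,c}  C: {c}
[2]
  A via A→B S: +{a}
  S: {b}  A: {a,c}  B: {a,c}  C: {c}
[3] (stable)
  S: {b}  A: {a,c}  B: {a,c}  C: {c}

FIRST(B) = ["a", "c"]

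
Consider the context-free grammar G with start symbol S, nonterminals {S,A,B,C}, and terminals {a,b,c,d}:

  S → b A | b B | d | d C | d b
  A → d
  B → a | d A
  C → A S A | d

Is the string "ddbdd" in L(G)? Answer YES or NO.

CNF form of G:
  S -> T0 C | T0 T1 | T1 A | T1 B | d
  A -> d
  B -> T0 A | a
  C -> A X2 | d
  T0 -> d
  T1 -> b
  X2 -> S A

CYK table (by increasing span):
  T[0,0] 'd' = {A,C,S,T0}  orig:{A,C,S}
  T[1,1] 'd' = {A,C,S,T0}  orig:{A,C,S}
  T[2,2] 'b' = {T1}  orig:{}
  T[3,3] 'd' = {A,C,S,T0}  orig:{A,C,S}
  T[4,4] 'd' = {A,C,S,T0}  orig:{A,C,S}
  T[0,1] 'dd' = {B,S,X2}  orig:{B,S}
  T[1,2] 'db' = {S}
  T[2,3] 'bd' = {S}
  T[3,4] 'dd' = {B,S,X2}  orig:{B,S}
  T[0,2] 'ddb' = ∅
  T[1,3] 'dbd' = {X2}  orig:{}
  T[2,4] 'bdd' = {S,X2}  orig:{S}
  T[0,3] 'ddbd' = {C}
  T[1,4] 'dbdd' = {C}
  T[0,4] 'ddbdd' = {S}

S ∈ T[0,4] ⇒ YES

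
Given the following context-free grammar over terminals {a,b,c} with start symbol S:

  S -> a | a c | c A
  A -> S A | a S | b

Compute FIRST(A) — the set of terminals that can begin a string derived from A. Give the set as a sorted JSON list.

FIRST sets, iterate to fixpoint:
iter 1:
  A via A→a S: +{a}
  A via A→b: +{b}
  S via S→a: +{a}
  S via S→c A: +{c}
  FIRST[S]={a,c}  FIRST[A]={a,b}
iter 2:
  A via A→S A: +{c}
  FIRST[S]={a,c}  FIRST[A]={a,b,c}
iter 3: (no change)
  FIRST[S]={a,c}  FIRST[A]={a,b,c}

FIRST(A) = ["a", "b", "c"]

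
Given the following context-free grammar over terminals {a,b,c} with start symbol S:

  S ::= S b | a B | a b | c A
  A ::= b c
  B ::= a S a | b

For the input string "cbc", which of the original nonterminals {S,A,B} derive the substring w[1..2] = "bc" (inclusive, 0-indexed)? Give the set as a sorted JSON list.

Convert to CNF:
  S -> S T0 | T1 A | T2 B | T2 T0
  A -> T0 T1
  B -> T2 X3 | b
  T0 -> b
  T1 -> c
  T2 -> a
  X3 -> S T2

CYK fill (cells [i..j] with 1 ≤ i ≤ j ≤ 2 only):
  [1..1]={B,T0}  "b"  orig:{B}
  [2..2]={T1}  "c"  orig:{}
  [1..2]={A}  "bc"

Original NTs in T[1,2] deriving "bc": ["A"]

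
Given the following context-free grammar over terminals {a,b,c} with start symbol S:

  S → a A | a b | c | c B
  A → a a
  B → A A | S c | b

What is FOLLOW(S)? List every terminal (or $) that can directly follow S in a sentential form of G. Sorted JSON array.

FIRST sets, iterate to fixpoint:
iter 1:
  A via A→a a: +{a}
  B via B→A A: +{a}
  B via B→b: +{b}
  S via S→a A: +{a}
  S via S→c: +{c}
  FIRST(S)={a,c}  FIRST(A)={a}  FIRST(B)={a,b}
iter 2:
  B via B→S c: +{c}
  FIRST(S)={a,c}  FIRST(A)={a}  FIRST(B)={a,b,c}
iter 3: (no change)
  FIRST(S)={a,c}  FIRST(A)={a}  FIRST(B)={a,b,c}

FOLLOW sets:
initialize: $ ∈ FOLLOW(S)
iter 1:
  B→A A: FOLLOW(A) ⊇ FIRST(A) = {a}; new: +{a}
  B→S c: FOLLOW(S) ⊇ FIRST(c) = {c}; new: +{c}
  S→a A: FOLLOW(A) ⊇ FOLLOW(S) ⊇ {$,c}; new: +{$,c}
  S→c B: FOLLOW(B) ⊇ FOLLOW(S) ⊇ {$,c}; new: +{$,c}
  FOLLOW(S)={$,c}  FOLLOW(A)={$,a,c}  FOLLOW(B)={$,c}
iter 2: (no change)
  FOLLOW(S)={$,c}  FOLLOW(A)={$,a,c}  FOLLOW(B)={$,c}

FOLLOW(S) = ["$", "c"]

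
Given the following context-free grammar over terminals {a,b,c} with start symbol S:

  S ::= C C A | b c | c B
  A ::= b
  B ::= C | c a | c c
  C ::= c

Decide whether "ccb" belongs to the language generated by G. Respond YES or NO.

Convert to CNF:
  S -> C X3 | T0 B | T2 T0
  A -> b
  B -> T0 T0 | T0 T1 | c
  C -> c
  T0 -> c
  T1 -> a
  T2 -> b
  X3 -> C A

Fill CYK table bottom-up:
  T[0,0] 'c' = {B,C,T0}  orig:{B,C}
  T[1,1] 'c' = {B,C,T0}  orig:{B,C}
  T[2,2] 'b' = {A,T2}  orig:{A}
  T[0,1] 'cc' = {B,S}
  T[1,2] 'cb' = {X3}  orig:{}
  T[0,2] 'ccb' = {S}

S ∈ T[0,2] ⇒ YES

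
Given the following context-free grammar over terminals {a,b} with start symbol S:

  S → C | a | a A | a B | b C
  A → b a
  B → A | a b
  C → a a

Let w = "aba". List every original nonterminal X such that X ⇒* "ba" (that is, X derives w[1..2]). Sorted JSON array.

Convert to CNF:
  S -> T0 C | T1 A | T1 B | T1 T1 | a
  A -> T0 T1
  B -> T0 T1 | T1 T0
  C -> T1 T1
  T0 -> b
  T1 -> a

Fill CYK table bottom-up (cells [i..j] with 1 ≤ i ≤ j ≤ 2 only):
  cell(1,1) b: {T0}  orig:{}
  cell(2,2) a: {S,T1}  orig:{S}
  cell(1,2) ba: {A,B}

Original NTs in T[1,2] deriving "ba": ["A", "B"]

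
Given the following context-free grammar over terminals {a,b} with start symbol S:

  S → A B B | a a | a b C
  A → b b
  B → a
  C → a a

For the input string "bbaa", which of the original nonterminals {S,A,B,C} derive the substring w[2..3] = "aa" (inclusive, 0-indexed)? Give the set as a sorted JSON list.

Convert to CNF:
  S -> A X2 | T1 T1 | T1 X3
  A -> T0 T0
  B -> a
  C -> T1 T1
  T0 -> b
  T1 -> a
  X2 -> B B
  X3 -> T0 C

Fill CYK table bottom-up — only the sub-triangle for w[2..3]:
  T[2,2] 'a' = {B,T1}  orig:{B}
  T[3,3] 'a' = {B,T1}  orig:{B}
  T[2,3] 'aa' = {C,S,X2}  orig:{C,S}

Original NTs in T[2,3] deriving "aa": ["C", "S"]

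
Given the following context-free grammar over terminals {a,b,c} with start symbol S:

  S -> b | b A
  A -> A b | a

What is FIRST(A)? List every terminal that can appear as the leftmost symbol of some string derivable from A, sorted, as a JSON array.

FIRST iteration:
pass 1:
  A via A→a: +{a}
  S via S→b: +{b}
  FIRST(S)={b}  FIRST(A)={a}
pass 2: (no change)
  FIRST(S)={b}  FIRST(A)={a}

FIRST(A) = ["a"]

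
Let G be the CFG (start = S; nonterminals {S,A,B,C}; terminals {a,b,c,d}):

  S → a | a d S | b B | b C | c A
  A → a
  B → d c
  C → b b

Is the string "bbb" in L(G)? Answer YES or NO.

CNF form of G:
  S -> T1 A | T2 B | T2 C | T3 X4 | a
  A -> a
  B -> T0 T1
  C -> T2 T2
  T0 -> d
  T1 -> c
  T2 -> b
  T3 -> a
  X4 -> T0 S

CYK fill:
  [0..0]={T2}  "b"  orig:{}
  [1..1]={T2}  "b"  orig:{}
  [2..2]={T2}  "b"  orig:{}
  [0..1]={C}  "bb"
  [1..2]={C}  "bb"
  [0..2]={S}  "bbb"

S ∈ T[0,2] ⇒ YES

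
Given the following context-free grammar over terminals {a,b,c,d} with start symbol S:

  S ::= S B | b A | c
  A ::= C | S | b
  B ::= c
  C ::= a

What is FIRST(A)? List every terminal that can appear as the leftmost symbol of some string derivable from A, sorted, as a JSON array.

FIRST iteration:
iter 1:
  A via A→b: +{b}
  B via B→c: +{c}
  C via C→a: +{a}
  S via S→b A: +{b}
  S via S→c: +{c}
  FIRST[S]={b,c}  FIRST[A]={b}  FIRST[B]={c}  FIRST[C]={a}
iter 2:
  A via A→C: +{a}
  A via A→S: +{c}
  FIRST[S]={b,c}  FIRST[A]={a,b,c}  FIRST[B]={c}  FIRST[C]={a}
iter 3: done
  FIRST[S]={b,c}  FIRST[A]={a,b,c}  FIRST[B]={c}  FIRST[C]={a}

FIRST(A) = ["a", "b", "c"]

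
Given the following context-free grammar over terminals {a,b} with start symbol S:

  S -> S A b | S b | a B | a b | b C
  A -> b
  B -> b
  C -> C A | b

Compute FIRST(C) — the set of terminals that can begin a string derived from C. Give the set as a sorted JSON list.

FIRST iteration:
pass 1:
  A via A→b: +{b}
  B via B→b: +{b}
  C via C→b: +{b}
  S via S→a B: +{a}
  S via S→b C: +{b}
  S: {a,b}  A: {b}  B: {b}  C: {b}
pass 2: (stable)
  S: {a,b}  A: {b}  B: {b}  C: {b}

FIRST(C) = ["b"]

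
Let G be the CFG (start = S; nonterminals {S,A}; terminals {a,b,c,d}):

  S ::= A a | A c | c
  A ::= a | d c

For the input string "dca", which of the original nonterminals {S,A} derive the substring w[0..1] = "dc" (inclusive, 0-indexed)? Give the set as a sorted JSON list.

Convert to CNF:
  S -> A T1 | A T2 | c
  A -> T0 T1 | a
  T0 -> d
  T1 -> c
  T2 -> a

CYK table (by increasing span) (cells [i..j] with 0 ≤ i ≤ j ≤ 1 only):
  cell(0,0) d: {T0}  orig:{}
  cell(1,1) c: {S,T1}  orig:{S}
  cell(0,1) dc: {A}

Original NTs in T[0,1] deriving "dc": ["A"]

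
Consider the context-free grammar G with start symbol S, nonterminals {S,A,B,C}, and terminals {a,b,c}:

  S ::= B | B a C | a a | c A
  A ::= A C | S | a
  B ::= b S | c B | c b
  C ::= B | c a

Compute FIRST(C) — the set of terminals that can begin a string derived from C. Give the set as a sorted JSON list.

FIRST iteration:
[1]
  A via A→a: +{a}
  B via B→b S: +{b}
  B via B→c B: +{c}
  C via C→B: +{b,c}
  S via S→B: +{b,c}
  S via S→a a: +{a}
  S: {a,b,c}  A: {a}  B: {b,c}  C: {b,c}
[2]
  A via A→S: +{b,c}
  S: {a,b,c}  A: {a,b,c}  B: {b,c}  C: {b,c}
[3] done
  S: {a,b,c}  A: {a,b,c}  B: {b,c}  C: {b,c}

FIRST(C) = ["b", "c"]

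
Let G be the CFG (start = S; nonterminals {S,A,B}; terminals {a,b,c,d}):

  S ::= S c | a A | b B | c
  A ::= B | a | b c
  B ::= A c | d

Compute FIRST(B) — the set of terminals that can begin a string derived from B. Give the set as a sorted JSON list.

Compute FIRST by fixpoint:
[1]
  A via A→a: +{a}
  A via A→b c: +{b}
  B via B→A c: +{a,b}
  B via B→d: +{d}
  S via S→a A: +{a}
  S via S→b B: +{b}
  S via S→c: +{c}
  FIRST(S)={a,b,c}  FIRST(A)={a,b}  FIRST(B)={a,b,d}
[2]
  A via A→B: +{d}
  FIRST(S)={a,b,c}  FIRST(A)={a,b,d}  FIRST(B)={a,b,d}
[3] (stable)
  FIRST(S)={a,b,c}  FIRST(A)={a,b,d}  FIRST(B)={a,b,d}

FIRST(B) = ["a", "b", "d"]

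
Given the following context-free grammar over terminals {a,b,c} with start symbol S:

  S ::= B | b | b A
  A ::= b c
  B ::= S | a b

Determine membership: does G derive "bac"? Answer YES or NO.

CNF form of G:
  S -> T0 A | T2 T0 | b
  A -> T0 T1
  B -> T0 A | T2 T0 | b
  T0 -> b
  T1 -> c
  T2 -> a

CYK fill:
  cell(0,0) b: {B,S,T0}  orig:{B,S}
  cell(1,1) a: {T2}  orig:{}
  cell(2,2) c: {T1}  orig:{}
  cell(0,1) ba: ∅
  cell(1,2) ac: ∅
  cell(0,2) bac: ∅

S ∉ T[0,2] ⇒ NO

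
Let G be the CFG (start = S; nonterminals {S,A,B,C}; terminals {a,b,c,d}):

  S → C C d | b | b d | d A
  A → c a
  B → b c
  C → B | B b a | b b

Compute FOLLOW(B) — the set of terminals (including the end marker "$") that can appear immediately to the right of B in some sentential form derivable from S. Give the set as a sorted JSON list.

Compute FIRST by fixpoint:
[1]
  A via A→c a: +{c}
  B via B→b c: +{b}
  C via C→B: +{b}
  S via S→C C d: +{b}
  S via S→d A: +{d}
  FIRST(S)={b,d}  FIRST(A)={c}  FIRST(B)={b}  FIRST(C)={b}
[2] — fixpoint
  FIRST(S)={b,d}  FIRST(A)={c}  FIRST(B)={b}  FIRST(C)={b}

FOLLOW sets:
initialize: $ ∈ FOLLOW(S)
iter 1:
  C→B b a: FOLLOW(B) ⊇ FIRST(b) = {b}; new: +{b}
  S→C C d: FOLLOW(C) ⊇ FIRST(C) = {b}; new: +{b}
  S→C C d: FOLLOW(C) ⊇ FIRST(d) = {d}; new: +{d}
  S→d A: FOLLOW(A) ⊇ FOLLOW(S) ⊇ {$}; new: +{$}
  FOLLOW(S)={$}  FOLLOW(A)={$}  FOLLOW(B)={b}  FOLLOW(C)={b,d}
iter 2:
  C→B: FOLLOW(B) ⊇ FOLLOW(C) ⊇ {b,d}; new: +{d}
  FOLLOW(S)={$}  FOLLOW(A)={$}  FOLLOW(B)={b,d}  FOLLOW(C)={b,d}
iter 3: (no change)
  FOLLOW(S)={$}  FOLLOW(A)={$}  FOLLOW(B)={b,d}  FOLLOW(C)={b,d}

FOLLOW(B) = ["b", "d"]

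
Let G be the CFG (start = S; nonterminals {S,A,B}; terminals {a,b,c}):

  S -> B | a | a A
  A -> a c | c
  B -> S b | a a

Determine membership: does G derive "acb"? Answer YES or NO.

CNF form of G:
  S -> S T2 | T0 A | T0 T0 | a
  A -> T0 T1 | c
  B -> S T2 | T0 T0
  T0 -> a
  T1 -> c
  T2 -> b

CYK table (by increasing span):
  T[0,0] 'a' = {S,T0}  orig:{S}
  T[1,1] 'c' = {A,T1}  orig:{A}
  T[2,2] 'b' = {T2}  orig:{}
  T[0,1] 'ac' = {A,S}
  T[1,2] 'cb' = ∅
  T[0,2] 'acb' = {B,S}

S ∈ T[0,2] ⇒ YES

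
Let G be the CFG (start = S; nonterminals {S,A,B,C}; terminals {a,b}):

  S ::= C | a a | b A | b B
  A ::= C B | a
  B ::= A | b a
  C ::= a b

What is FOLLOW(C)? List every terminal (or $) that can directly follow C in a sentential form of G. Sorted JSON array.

FIRST sets, iterate to fixpoint:
iter 1:
  A via A→a: +{a}
  B via B→A: +{a}
  B via B→b a: +{b}
  C via C→a b: +{a}
  S via S→C: +{a}
  S via S→b A: +{b}
  S: {a,b}  A: {a}  B: {a,b}  C: {a}
iter 2: (no change)
  S: {a,b}  A: {a}  B: {a,b}  C: {a}

Compute FOLLOW by fixpoint:
FOLLOW(S) := {$}
[1]
  A→C B: FOLLOW(C) ⊇ FIRST(B) = {a,b}; new: +{a,b}
  S→C: FOLLOW(C) ⊇ FOLLOW(S) ⊇ {$}; new: +{$}
  S→b A: FOLLOW(A) ⊇ FOLLOW(S) ⊇ {$}; new: +{$}
  S→b B: FOLLOW(B) ⊇ FOLLOW(S) ⊇ {$}; new: +{$}
  S: {$}  A: {$}  B: {$}  C: {$,a,b}
[2] — fixpoint
  S: {$}  A: {$}  B: {$}  C: {$,a,b}

FOLLOW(C) = ["$", "a", "b"]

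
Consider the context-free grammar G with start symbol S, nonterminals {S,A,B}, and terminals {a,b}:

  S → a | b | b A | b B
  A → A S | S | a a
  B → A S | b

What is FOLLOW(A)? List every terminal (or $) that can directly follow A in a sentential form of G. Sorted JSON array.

Compute FIRST by fixpoint:
iter 1:
  A via A→a a: +{a}
  B via B→A S: +{a}
  B via B→b: +{b}
  S via S→a: +{a}
  S via S→b: +{b}
  FIRST(S)={a,b}  FIRST(A)={a}  FIRST(B)={a,b}
iter 2:
  A via A→S: +{b}
  FIRST(S)={a,b}  FIRST(A)={a,b}  FIRST(B)={a,b}
iter 3: (no change)
  FIRST(S)={a,b}  FIRST(A)={a,b}  FIRST(B)={a,b}

FOLLOW sets:
seed FOLLOW(S) with $
[1]
  A→A S: FOLLOW(A) ⊇ FIRST(S) = {a,b}; new: +{a,b}
  A→A S: FOLLOW(S) ⊇ FOLLOW(A) ⊇ {a,b}; new: +{a,b}
  S→b A: FOLLOW(A) ⊇ FOLLOW(S) ⊇ {$,a,b}; new: +{$}
  S→b B: FOLLOW(B) ⊇ FOLLOW(S) ⊇ {$,a,b}; new: +{$,a,b}
  S: {$,a,b}  A: {$,a,b}  B: {$,a,b}
[2] (no change)
  S: {$,a,b}  A: {$,a,b}  B: {$,a,b}

FOLLOW(A) = ["$", "a", "b"]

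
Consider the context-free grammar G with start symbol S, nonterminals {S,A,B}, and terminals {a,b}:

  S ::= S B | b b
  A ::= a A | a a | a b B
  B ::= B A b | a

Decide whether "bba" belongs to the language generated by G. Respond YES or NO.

CNF form of G:
  S -> S B | T1 T1
  A -> T0 A | T0 T0 | T0 X2
  B -> B X3 | a
  T0 -> a
  T1 -> b
  X2 -> T1 B
  X3 -> A T1

CYK fill:
  [0..0]={T1}  "b"  orig:{}
  [1..1]={T1}  "b"  orig:{}
  [2..2]={B,T0}  "a"  orig:{B}
  [0..1]={S}  "bb"
  [1..2]={X2}  "ba"  orig:{}
  [0..2]={S}  "bba"

S ∈ T[0,2] ⇒ YES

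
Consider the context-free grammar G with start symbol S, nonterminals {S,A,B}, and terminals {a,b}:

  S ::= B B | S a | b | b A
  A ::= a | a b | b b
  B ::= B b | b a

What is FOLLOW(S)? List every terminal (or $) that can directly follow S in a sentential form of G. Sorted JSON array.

Compute FIRST by fixpoint:
iter 1:
  A via A→a: +{a}
  A via A→b b: +{b}
  B via B→b a: +{b}
  S via S→B B: +{b}
  S: {b}  A: {a,b}  B: {b}
iter 2: — fixpoint
  S: {b}  A: {a,b}  B: {b}

FOLLOW sets:
initialize: $ ∈ FOLLOW(S)
round 1:
  B→B b: FOLLOW(B) ⊇ FIRST(b) = {b}; new: +{b}
  S→B B: FOLLOW(B) ⊇ FOLLOW(S) ⊇ {$}; new: +{$}
  S→S a: FOLLOW(S) ⊇ FIRST(a) = {a}; new: +{a}
  S→b A: FOLLOW(A) ⊇ FOLLOW(S) ⊇ {$,a}; new: +{$,a}
  S: {$,a}  A: {$,a}  B: {$,b}
round 2:
  S→B B: FOLLOW(B) ⊇ FOLLOW(S) ⊇ {$,a}; new: +{a}
  S: {$,a}  A: {$,a}  B: {$,a,b}
round 3: (no change)
  S: {$,a}  A: {$,a}  B: {$,a,b}

FOLLOW(S) = ["$", "a"]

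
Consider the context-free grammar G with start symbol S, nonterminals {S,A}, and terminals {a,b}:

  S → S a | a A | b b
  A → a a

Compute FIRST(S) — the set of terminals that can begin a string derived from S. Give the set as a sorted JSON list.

FIRST iteration:
[1]
  A via A→a a: +{a}
  S via S→a A: +{a}
  S via S→b b: +{b}
  FIRST(S)={a,b}  FIRST(A)={a}
[2] (stable)
  FIRST(S)={a,b}  FIRST(A)={a}

FIRST(S) = ["a", "b"]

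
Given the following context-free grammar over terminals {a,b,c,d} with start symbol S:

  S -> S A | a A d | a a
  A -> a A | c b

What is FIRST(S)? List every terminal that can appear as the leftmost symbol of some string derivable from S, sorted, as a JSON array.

FIRST iteration:
round 1:
  A via A→a A: +{a}
  A via A→c b: +{c}
  S via S→a A d: +{a}
  FIRST[S]={a}  FIRST[A]={a,c}
round 2: (stable)
  FIRST[S]={a}  FIRST[A]={a,c}

FIRST(S) = ["a"]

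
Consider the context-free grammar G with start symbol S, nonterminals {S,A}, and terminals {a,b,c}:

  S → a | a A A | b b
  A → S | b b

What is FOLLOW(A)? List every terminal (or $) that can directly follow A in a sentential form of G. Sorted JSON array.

FIRST sets, iterate to fixpoint:
round 1:
  A via A→b b: +{b}
  S via S→a: +{a}
  S via S→b b: +{b}
  FIRST(S)={a,b}  FIRST(A)={b}
round 2:
  A via A→S: +{a}
  FIRST(S)={a,b}  FIRST(A)={a,b}
round 3: — fixpoint
  FIRST(S)={a,b}  FIRST(A)={a,b}

FOLLOW sets:
FOLLOW(S) := {$}
[1]
  S→a A A: FOLLOW(A) ⊇ FIRST(A) = {a,b}; new: +{a,b}
  S→a A A: FOLLOW(A) ⊇ FOLLOW(S) ⊇ {$}; new: +{$}
  S: {$}  A: {$,a,b}
[2]
  A→S: FOLLOW(S) ⊇ FOLLOW(A) ⊇ {$,a,b}; new: +{a,b}
  S: {$,a,b}  A: {$,a,b}
[3] done
  S: {$,a,b}  A: {$,a,b}

FOLLOW(A) = ["$", "a", "b"]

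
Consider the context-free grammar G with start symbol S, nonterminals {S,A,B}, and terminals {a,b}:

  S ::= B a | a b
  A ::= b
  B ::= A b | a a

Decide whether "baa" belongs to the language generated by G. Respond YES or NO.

Convert to CNF:
  S -> B T1 | T1 T0
  A -> b
  B -> A T0 | T1 T1
  T0 -> b
  T1 -> a

Fill CYK table bottom-up:
  cell(0,0) b: {A,T0}  orig:{A}
  cell(1,1) a: {T1}  orig:{}
  cell(2,2) a: {T1}  orig:{}
  cell(0,1) ba: ∅
  cell(1,2) aa: {B}
  cell(0,2) baa: ∅

S ∉ T[0,2] ⇒ NO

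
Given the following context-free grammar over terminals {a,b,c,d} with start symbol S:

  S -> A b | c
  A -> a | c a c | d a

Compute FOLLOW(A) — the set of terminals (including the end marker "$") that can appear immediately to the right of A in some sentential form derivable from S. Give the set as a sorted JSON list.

FIRST sets, iterate to fixpoint:
[1]
  A via A→a: +{a}
  A via A→c a c: +{c}
  A via A→d a: +{d}
  S via S→A b: +{a,c,d}
  FIRST(S)={a,c,d}  FIRST(A)={a,c,d}
[2] (no change)
  FIRST(S)={a,c,d}  FIRST(A)={a,c,d}

Compute FOLLOW by fixpoint:
initialize: $ ∈ FOLLOW(S)
iter 1:
  S→A b: FOLLOW(A) ⊇ FIRST(b) = {b}; new: +{b}
  FOLLOW(S)={$}  FOLLOW(A)={b}
iter 2: (stable)
  FOLLOW(S)={$}  FOLLOW(A)={b}

FOLLOW(A) = ["b"]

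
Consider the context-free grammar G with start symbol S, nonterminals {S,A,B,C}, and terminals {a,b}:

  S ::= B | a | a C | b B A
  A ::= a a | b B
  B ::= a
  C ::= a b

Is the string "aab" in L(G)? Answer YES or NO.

CNF form of G:
  S -> T0 C | T1 X2 | a
  A -> T0 T0 | T1 B
  B -> a
  C -> T0 T1
  T0 -> a
  T1 -> b
  X2 -> B A

CYK table (by increasing span):
  cell(0,0) a: {B,S,T0}  orig:{B,S}
  cell(1,1) a: {B,S,T0}  orig:{B,S}
  cell(2,2) b: {T1}  orig:{}
  cell(0,1) aa: {A}
  cell(1,2) ab: {C}
  cell(0,2) aab: {S}

S ∈ T[0,2] ⇒ YES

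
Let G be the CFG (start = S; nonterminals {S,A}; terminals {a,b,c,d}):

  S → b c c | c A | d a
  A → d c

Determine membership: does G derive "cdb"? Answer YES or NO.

Convert to CNF:
  S -> T0 T3 | T1 A | T2 X4
  A -> T0 T1
  T0 -> d
  T1 -> c
  T2 -> b
  T3 -> a
  X4 -> T1 T1

CYK table (by increasing span):
  T[0,0] 'c' = {T1}  orig:{}
  T[1,1] 'd' = {T0}  orig:{}
  T[2,2] 'b' = {T2}  orig:{}
  T[0,1] 'cd' = ∅
  T[1,2] 'db' = ∅
  T[0,2] 'cdb' = ∅

S ∉ T[0,2] ⇒ NO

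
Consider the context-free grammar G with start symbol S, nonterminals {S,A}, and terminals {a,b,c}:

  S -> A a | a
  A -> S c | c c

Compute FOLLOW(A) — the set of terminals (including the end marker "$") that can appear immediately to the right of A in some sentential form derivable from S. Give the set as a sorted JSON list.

FIRST iteration:
iter 1:
  A via A→c c: +{c}
  S via S→A a: +{c}
  S via S→a: +{a}
  FIRST[S]={a,c}  FIRST[A]={c}
iter 2:
  A via A→S c: +{a}
  FIRST[S]={a,c}  FIRST[A]={a,c}
iter 3: (no change)
  FIRST[S]={a,c}  FIRST[A]={a,c}

Compute FOLLOW by fixpoint:
initialize: $ ∈ FOLLOW(S)
iter 1:
  A→S c: FOLLOW(S) ⊇ FIRST(c) = {c}; new: +{c}
  S→A a: FOLLOW(A) ⊇ FIRST(a) = {a}; new: +{a}
  FOLLOW(S)={$,c}  FOLLOW(A)={a}
iter 2: — fixpoint
  FOLLOW(S)={$,c}  FOLLOW(A)={a}

FOLLOW(A) = ["a"]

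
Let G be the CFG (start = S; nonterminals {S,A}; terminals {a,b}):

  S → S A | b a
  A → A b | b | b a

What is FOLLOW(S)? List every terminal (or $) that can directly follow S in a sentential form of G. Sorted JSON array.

Compute FIRST by fixpoint:
pass 1:
  A via A→b: +{b}
  S via S→b a: +{b}
  S: {b}  A: {b}
pass 2: (no change)
  S: {b}  A: {b}

FOLLOW iteration:
seed FOLLOW(S) with $
pass 1:
  A→A b: FOLLOW(A) ⊇ FIRST(b) = {b}; new: +{b}
  S→S A: FOLLOW(S) ⊇ FIRST(A) = {b}; new: +{b}
  S→S A: FOLLOW(A) ⊇ FOLLOW(S) ⊇ {$,b}; new: +{$}
  FOLLOW[S]={$,b}  FOLLOW[A]={$,b}
pass 2: (stable)
  FOLLOW[S]={$,b}  FOLLOW[A]={$,b}

FOLLOW(S) = ["$", "b"]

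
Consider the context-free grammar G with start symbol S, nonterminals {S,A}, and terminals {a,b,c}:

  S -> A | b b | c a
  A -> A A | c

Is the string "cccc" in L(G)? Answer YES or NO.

Convert to CNF:
  S -> A A | T0 T0 | T1 T2 | c
  A -> A A | c
  T0 -> b
  T1 -> c
  T2 -> a

Fill CYK table bottom-up:
  T[0,0] 'c' = {A,S,T1}  orig:{A,S}
  T[1,1] 'c' = {A,S,T1}  orig:{A,S}
  T[2,2] 'c' = {A,S,T1}  orig:{A,S}
  T[3,3] 'c' = {A,S,T1}  orig:{A,S}
  T[0,1] 'cc' = {A,S}
  T[1,2] 'cc' = {A,S}
  T[2,3] 'cc' = {A,S}
  T[0,2] 'ccc' = {A,S}
  T[1,3] 'ccc' = {A,S}
  T[0,3] 'cccc' = {A,S}

S ∈ T[0,3] ⇒ YES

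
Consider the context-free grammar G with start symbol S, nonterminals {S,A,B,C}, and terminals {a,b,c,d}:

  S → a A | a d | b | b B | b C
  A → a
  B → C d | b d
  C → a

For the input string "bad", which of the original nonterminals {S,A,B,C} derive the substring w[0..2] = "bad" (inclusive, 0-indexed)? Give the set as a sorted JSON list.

CNF form of G:
  S -> T1 B | T1 C | T2 A | T2 T0 | b
  A -> a
  B -> C T0 | T1 T0
  C -> a
  T0 -> d
  T1 -> b
  T2 -> a

CYK fill, restricted to cells inside w[0..2]:
  [0..0]={S,T1}  "b"  orig:{S}
  [1..1]={A,C,T2}  "a"  orig:{A,C}
  [2..2]={T0}  "d"  orig:{}
  [0..1]={S}  "ba"
  [1..2]={B,S}  "ad"
  [0..2]={S}  "bad"

Original NTs in T[0,2] deriving "bad": ["S"]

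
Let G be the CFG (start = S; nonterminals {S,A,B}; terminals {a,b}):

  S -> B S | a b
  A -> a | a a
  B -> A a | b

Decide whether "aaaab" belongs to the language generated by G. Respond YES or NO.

Convert to CNF:
  S -> B S | T0 T1
  A -> T0 T0 | a
  B -> A T0 | b
  T0 -> a
  T1 -> b

Fill CYK table bottom-up:
  T[0,0] 'a' = {A,T0}  orig:{A}
  T[1,1] 'a' = {A,T0}  orig:{A}
  T[2,2] 'a' = {A,T0}  orig:{A}
  T[3,3] 'a' = {A,T0}  orig:{A}
  T[4,4] 'b' = {B,T1}  orig:{B}
  T[0,1] 'aa' = {A,B}
  T[1,2] 'aa' = {A,B}
  T[2,3] 'aa' = {A,B}
  T[3,4] 'ab' = {S}
  T[0,2] 'aaa' = {B}
  T[1,3] 'aaa' = {B}
  T[2,4] 'aab' = ∅
  T[0,3] 'aaaa' = ∅
  T[1,4] 'aaab' = {S}
  T[0,4] 'aaaab' = {S}

S ∈ T[0,4] ⇒ YES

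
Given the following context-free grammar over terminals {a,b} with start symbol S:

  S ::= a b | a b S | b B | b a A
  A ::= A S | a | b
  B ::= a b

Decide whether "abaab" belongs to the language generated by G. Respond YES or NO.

CNF form of G:
  S -> T0 T1 | T0 X2 | T1 B | T1 X3
  A -> A S | a | b
  B -> T0 T1
  T0 -> a
  T1 -> b
  X2 -> T1 S
  X3 -> T0 A

Fill CYK table bottom-up:
  cell(0,0) a: {A,T0}  orig:{A}
  cell(1,1) b: {A,T1}  orig:{A}
  cell(2,2) a: {A,T0}  orig:{A}
  cell(3,3) a: {A,T0}  orig:{A}
  cell(4,4) b: {A,T1}  orig:{A}
  cell(0,1) ab: {B,S,X3}  orig:{B,S}
  cell(1,2) ba: ∅
  cell(2,3) aa: {X3}  orig:{}
  cell(3,4) ab: {B,S,X3}  orig:{B,S}
  cell(0,2) aba: ∅
  cell(1,3) baa: {S}
  cell(2,4) aab: {A}
  cell(0,3) abaa: {A}
  cell(1,4) baab: ∅
  cell(0,4) abaab: ∅

S ∉ T[0,4] ⇒ NO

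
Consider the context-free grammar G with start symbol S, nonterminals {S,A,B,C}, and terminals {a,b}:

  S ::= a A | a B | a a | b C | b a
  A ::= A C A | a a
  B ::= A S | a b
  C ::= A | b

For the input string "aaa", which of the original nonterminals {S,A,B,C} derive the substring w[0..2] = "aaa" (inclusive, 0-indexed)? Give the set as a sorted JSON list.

Convert to CNF:
  S -> T0 A | T0 B | T0 T0 | T1 C | T1 T0
  A -> A X2 | T0 T0
  B -> A S | T0 T1
  C -> A X3 | T0 T0 | b
  T0 -> a
  T1 -> b
  X2 -> C A
  X3 -> C A

Fill CYK table bottom-up — only the sub-triangle for w[0..2]:
  [0..0]={T0}  "a"  orig:{}
  [1..1]={T0}  "a"  orig:{}
  [2..2]={T0}  "a"  orig:{}
  [0..1]={A,C,S}  "aa"
  [1..2]={A,C,S}  "aa"
  [0..2]={S}  "aaa"

Original NTs in T[0,2] deriving "aaa": ["S"]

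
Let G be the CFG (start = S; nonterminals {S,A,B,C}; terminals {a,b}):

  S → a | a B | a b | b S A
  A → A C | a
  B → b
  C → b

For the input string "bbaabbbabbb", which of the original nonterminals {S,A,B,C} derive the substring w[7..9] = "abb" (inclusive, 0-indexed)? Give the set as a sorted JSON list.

CNF form of G:
  S -> T0 B | T0 T1 | T1 X2 | a
  A -> A C | a
  B -> b
  C -> b
  T0 -> a
  T1 -> b
  X2 -> S A

CYK fill — only the sub-triangle for w[7..9]:
  T[7,7] 'a' = {A,S,T0}  orig:{A,S}
  T[8,8] 'b' = {B,C,T1}  orig:{B,C}
  T[9,9] 'b' = {B,C,T1}  orig:{B,C}
  T[7,8] 'ab' = {A,S}
  T[8,9] 'bb' = ∅
  T[7,9] 'abb' = {A}

Original NTs in T[7,9] deriving "abb": ["A"]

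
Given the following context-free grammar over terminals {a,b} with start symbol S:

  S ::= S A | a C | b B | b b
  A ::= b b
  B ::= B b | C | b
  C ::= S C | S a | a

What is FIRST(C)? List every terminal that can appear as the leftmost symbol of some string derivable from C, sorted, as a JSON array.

Compute FIRST by fixpoint:
iter 1:
  A via A→b b: +{b}
  B via B→b: +{b}
  C via C→a: +{a}
  S via S→a C: +{a}
  S via S→b B: +{b}
  FIRST(S)={a,b}  FIRST(A)={b}  FIRST(B)={b}  FIRST(C)={a}
iter 2:
  B via B→C: +{a}
  C via C→S C: +{b}
  FIRST(S)={a,b}  FIRST(A)={b}  FIRST(B)={a,b}  FIRST(C)={a,b}
iter 3: — fixpoint
  FIRST(S)={a,b}  FIRST(A)={b}  FIRST(B)={a,b}  FIRST(C)={a,b}

FIRST(C) = ["a", "b"]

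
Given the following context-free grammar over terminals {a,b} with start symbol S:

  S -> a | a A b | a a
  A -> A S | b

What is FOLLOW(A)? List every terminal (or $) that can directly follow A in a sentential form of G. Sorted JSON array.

Compute FIRST by fixpoint:
[1]
  A via A→b: +{b}
  S via S→a: +{a}
  S: {a}  A: {b}
[2] — fixpoint
  S: {a}  A: {b}

FOLLOW iteration:
FOLLOW(S) := {$}
pass 1:
  A→A S: FOLLOW(A) ⊇ FIRST(S) = {a}; new: +{a}
  A→A S: FOLLOW(S) ⊇ FOLLOW(A) ⊇ {a}; new: +{a}
  S→a A b: FOLLOW(A) ⊇ FIRST(b) = {b}; new: +{b}
  FOLLOW(S)={$,a}  FOLLOW(A)={a,b}
pass 2:
  A→A S: FOLLOW(S) ⊇ FOLLOW(A) ⊇ {a,b}; new: +{b}
  FOLLOW(S)={$,a,b}  FOLLOW(A)={a,b}
pass 3: (stable)
  FOLLOW(S)={$,a,b}  FOLLOW(A)={a,b}

FOLLOW(A) = ["a", "b"]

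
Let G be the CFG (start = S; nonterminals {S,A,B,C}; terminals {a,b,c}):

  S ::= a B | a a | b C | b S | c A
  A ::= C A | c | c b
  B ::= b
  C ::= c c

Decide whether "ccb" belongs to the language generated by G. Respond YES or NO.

CNF form of G:
  S -> T0 A | T1 C | T1 S | T2 B | T2 T2
  A -> C A | T0 T1 | c
  B -> b
  C -> T0 T0
  T0 -> c
  T1 -> b
  T2 -> a

CYK fill:
  [0..0]={A,T0}  "c"  orig:{A}
  [1..1]={A,T0}  "c"  orig:{A}
  [2..2]={B,T1}  "b"  orig:{B}
  [0..1]={C,S}  "cc"
  [1..2]={A}  "cb"
  [0..2]={S}  "ccb"

S ∈ T[0,2] ⇒ YES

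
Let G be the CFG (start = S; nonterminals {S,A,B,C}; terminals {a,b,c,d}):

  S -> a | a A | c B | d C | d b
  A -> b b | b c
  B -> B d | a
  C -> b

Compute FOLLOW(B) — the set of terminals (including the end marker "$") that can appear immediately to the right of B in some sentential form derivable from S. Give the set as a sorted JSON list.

FIRST sets, iterate to fixpoint:
[1]
  A via A→b b: +{b}
  B via B→a: +{a}
  C via C→b: +{b}
  S via S→a: +{a}
  S via S→c B: +{c}
  S via S→d C: +{d}
  FIRST[S]={a,c,d}  FIRST[A]={b}  FIRST[B]={a}  FIRST[C]={b}
[2] done
  FIRST[S]={a,c,d}  FIRST[A]={b}  FIRST[B]={a}  FIRST[C]={b}

FOLLOW iteration:
seed FOLLOW(S) with $
pass 1:
  B→B d: FOLLOW(B) ⊇ FIRST(d) = {d}; new: +{d}
  S→a A: FOLLOW(A) ⊇ FOLLOW(S) ⊇ {$}; new: +{$}
  S→c B: FOLLOW(B) ⊇ FOLLOW(S) ⊇ {$}; new: +{$}
  S→d C: FOLLOW(C) ⊇ FOLLOW(S) ⊇ {$}; new: +{$}
  FOLLOW(S)={$}  FOLLOW(A)={$}  FOLLOW(B)={$,d}  FOLLOW(C)={$}
pass 2: — fixpoint
  FOLLOW(S)={$}  FOLLOW(A)={$}  FOLLOW(B)={$,d}  FOLLOW(C)={$}

FOLLOW(B) = ["$", "d"]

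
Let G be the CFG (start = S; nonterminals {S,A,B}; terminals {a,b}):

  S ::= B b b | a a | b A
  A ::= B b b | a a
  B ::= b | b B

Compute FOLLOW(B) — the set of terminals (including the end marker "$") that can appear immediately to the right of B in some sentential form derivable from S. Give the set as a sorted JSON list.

Compute FIRST by fixpoint:
[1]
  A via A→a a: +{a}
  B via B→b: +{b}
  S via S→B b b: +{b}
  S via S→a a: +{a}
  S: {a,b}  A: {a}  B: {b}
[2]
  A via A→B b b: +{b}
  S: {a,b}  A: {a,b}  B: {b}
[3] done
  S: {a,b}  A: {a,b}  B: {b}

FOLLOW iteration:
FOLLOW(S) := {$}
[1]
  A→B b b: FOLLOW(B) ⊇ FIRST(b) = {b}; new: +{b}
  S→b A: FOLLOW(A) ⊇ FOLLOW(S) ⊇ {$}; new: +{$}
  FOLLOW[S]={$}  FOLLOW[A]={$}  FOLLOW[B]={b}
[2] (no change)
  FOLLOW[S]={$}  FOLLOW[A]={$}  FOLLOW[B]={b}

FOLLOW(B) = ["b"]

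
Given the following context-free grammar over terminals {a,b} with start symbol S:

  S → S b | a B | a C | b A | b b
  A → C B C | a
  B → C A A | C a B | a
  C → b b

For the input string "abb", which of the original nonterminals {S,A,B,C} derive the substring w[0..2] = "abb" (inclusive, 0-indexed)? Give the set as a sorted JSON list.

CNF form of G:
  S -> S T1 | T0 B | T0 C | T1 A | T1 T1
  A -> C X2 | a
  B -> C X3 | C X4 | a
  C -> T1 T1
  T0 -> a
  T1 -> b
  X2 -> B C
  X3 -> A A
  X4 -> T0 B

Fill CYK table bottom-up (cells [i..j] with 0 ≤ i ≤ j ≤ 2 only):
  [0..0]={A,B,T0}  "a"  orig:{A,B}
  [1..1]={T1}  "b"  orig:{}
  [2..2]={T1}  "b"  orig:{}
  [0..1]=∅  "ab"
  [1..2]={C,S}  "bb"
  [0..2]={S,X2}  "abb"  orig:{S}

Original NTs in T[0,2] deriving "abb": ["S"]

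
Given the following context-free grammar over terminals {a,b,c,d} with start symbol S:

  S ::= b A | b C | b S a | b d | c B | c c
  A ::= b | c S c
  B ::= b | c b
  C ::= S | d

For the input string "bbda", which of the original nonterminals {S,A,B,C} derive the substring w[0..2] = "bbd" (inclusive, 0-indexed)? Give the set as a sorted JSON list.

Convert to CNF:
  S -> T0 B | T0 T0 | T1 A | T1 C | T1 T3 | T1 X6
  A -> T0 X4 | b
  B -> T0 T1 | b
  C -> T0 B | T0 T0 | T1 A | T1 C | T1 T3 | T1 X5 | d
  T0 -> c
  T1 -> b
  T2 -> a
  T3 -> d
  X4 -> S T0
  X5 -> S T2
  X6 -> S T2

CYK table (by increasing span) (cells [i..j] with 0 ≤ i ≤ j ≤ 2 only):
  T[0,0] 'b' = {A,B,T1}  orig:{A,B}
  T[1,1] 'b' = {A,B,T1}  orig:{A,B}
  T[2,2] 'd' = {C,T3}  orig:{C}
  T[0,1] 'bb' = {C,S}
  T[1,2] 'bd' = {C,S}
  T[0,2] 'bbd' = {C,S}

Original NTs in T[0,2] deriving "bbd": ["C", "S"]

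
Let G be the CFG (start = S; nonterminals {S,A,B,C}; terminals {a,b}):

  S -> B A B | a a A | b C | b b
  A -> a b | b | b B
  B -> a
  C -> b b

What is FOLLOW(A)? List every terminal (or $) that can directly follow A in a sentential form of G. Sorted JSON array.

FIRST iteration:
iter 1:
  A via A→a b: +{a}
  A via A→b: +{b}
  B via B→a: +{a}
  C via C→b b: +{b}
  S via S→B A B: +{a}
  S via S→b C: +{b}
  FIRST[S]={a,b}  FIRST[A]={a,b}  FIRST[B]={a}  FIRST[C]={b}
iter 2: — fixpoint
  FIRST[S]={a,b}  FIRST[A]={a,b}  FIRST[B]={a}  FIRST[C]={b}

FOLLOW sets:
seed FOLLOW(S) with $
pass 1:
  S→B A B: FOLLOW(B) ⊇ FIRST(A) = {a,b}; new: +{a,b}
  S→B A B: FOLLOW(A) ⊇ FIRST(B) = {a}; new: +{a}
  S→B A B: FOLLOW(B) ⊇ FOLLOW(S) ⊇ {$}; new: +{$}
  S→a a A: FOLLOW(A) ⊇ FOLLOW(S) ⊇ {$}; new: +{$}
  S→b C: FOLLOW(C) ⊇ FOLLOW(S) ⊇ {$}; new: +{$}
  FOLLOW[S]={$}  FOLLOW[A]={$,a}  FOLLOW[B]={$,a,b}  FOLLOW[C]={$}
pass 2: — fixpoint
  FOLLOW[S]={$}  FOLLOW[A]={$,a}  FOLLOW[B]={$,a,b}  FOLLOW[C]={$}

FOLLOW(A) = ["$", "a"]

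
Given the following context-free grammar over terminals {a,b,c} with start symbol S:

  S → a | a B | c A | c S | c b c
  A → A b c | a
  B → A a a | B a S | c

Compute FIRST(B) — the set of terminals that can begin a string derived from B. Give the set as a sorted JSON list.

FIRST sets, iterate to fixpoint:
pass 1:
  A via A→a: +{a}
  B via B→A a a: +{a}
  B via B→c: +{c}
  S via S→a: +{a}
  S via S→c A: +{c}
  S: {a,c}  A: {a}  B: {a,c}
pass 2: done
  S: {a,c}  A: {a}  B: {a,c}

FIRST(B) = ["a", "c"]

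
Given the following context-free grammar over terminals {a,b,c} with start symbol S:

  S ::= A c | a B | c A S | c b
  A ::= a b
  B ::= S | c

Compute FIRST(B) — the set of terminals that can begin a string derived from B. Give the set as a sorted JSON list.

FIRST iteration:
pass 1:
  A via A→a b: +{a}
  B via B→c: +{c}
  S via S→A c: +{a}
  S via S→c A S: +{c}
  S: {a,c}  A: {a}  B: {c}
pass 2:
  B via B→S: +{a}
  S: {a,c}  A: {a}  B: {a,c}
pass 3: (stable)
  S: {a,c}  A: {a}  B: {a,c}

FIRST(B) = ["a", "c"]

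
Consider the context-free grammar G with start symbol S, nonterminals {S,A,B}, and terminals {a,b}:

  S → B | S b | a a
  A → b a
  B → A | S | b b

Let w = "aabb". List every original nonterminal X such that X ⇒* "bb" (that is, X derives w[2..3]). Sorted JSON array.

CNF form of G:
  S -> S T0 | T0 T0 | T0 T1 | T1 T1
  A -> T0 T1
  B -> S T0 | T0 T0 | T0 T1 | T1 T1
  T0 -> b
  T1 -> a

CYK table (by increasing span) — only the sub-triangle for w[2..3]:
  [2..2]={T0}  "b"  orig:{}
  [3..3]={T0}  "b"  orig:{}
  [2..3]={B,S}  "bb"

Original NTs in T[2,3] deriving "bb": ["B", "S"]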